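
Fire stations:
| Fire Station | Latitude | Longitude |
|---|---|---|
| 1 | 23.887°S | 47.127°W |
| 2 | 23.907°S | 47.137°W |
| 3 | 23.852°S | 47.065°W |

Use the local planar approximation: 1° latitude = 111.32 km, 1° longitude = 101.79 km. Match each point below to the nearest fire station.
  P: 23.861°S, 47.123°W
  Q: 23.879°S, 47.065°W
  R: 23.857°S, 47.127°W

P→1; Q→3; R→1

P at 23.861°S, 47.123°W:
  1: 2.923 km
  2: 5.315 km
  3: 5.988 km
  → nearest: 1 (2.923 km)
Q at 23.879°S, 47.065°W:
  1: 6.374 km
  2: 7.964 km
  3: 3.006 km
  → nearest: 3 (3.006 km)
R at 23.857°S, 47.127°W:
  1: 3.340 km
  2: 5.658 km
  3: 6.335 km
  → nearest: 1 (3.340 km)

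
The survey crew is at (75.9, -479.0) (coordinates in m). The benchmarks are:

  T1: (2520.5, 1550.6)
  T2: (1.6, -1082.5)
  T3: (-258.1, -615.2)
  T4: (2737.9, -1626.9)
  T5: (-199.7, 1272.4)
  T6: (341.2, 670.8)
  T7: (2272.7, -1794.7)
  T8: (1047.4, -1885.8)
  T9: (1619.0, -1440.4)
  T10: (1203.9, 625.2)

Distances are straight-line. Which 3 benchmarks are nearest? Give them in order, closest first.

Distances from (75.9, -479.0):
T1: 3177.3 m
T2: 608.1 m
T3: 360.7 m
T4: 2899.0 m
T5: 1773.0 m
T6: 1180.0 m
T7: 2560.7 m
T8: 1709.6 m
T9: 1818.1 m
T10: 1578.5 m
Sorted: T3 (360.7 m) < T2 (608.1 m) < T6 (1180.0 m) < T10 (1578.5 m) < T8 (1709.6 m) < …

T3, T2, T6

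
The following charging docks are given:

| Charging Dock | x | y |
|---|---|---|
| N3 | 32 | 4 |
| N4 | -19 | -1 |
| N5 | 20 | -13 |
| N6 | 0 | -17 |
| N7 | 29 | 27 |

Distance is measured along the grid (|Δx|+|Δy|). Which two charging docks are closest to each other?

Pairwise distances:
N3–N4: 56
N3–N5: 29
N3–N6: 53
N3–N7: 26
N4–N5: 51
N4–N6: 35
N4–N7: 76
N5–N6: 24
N5–N7: 49
N6–N7: 73
Closest pair: N5–N6 at 24.

N5 and N6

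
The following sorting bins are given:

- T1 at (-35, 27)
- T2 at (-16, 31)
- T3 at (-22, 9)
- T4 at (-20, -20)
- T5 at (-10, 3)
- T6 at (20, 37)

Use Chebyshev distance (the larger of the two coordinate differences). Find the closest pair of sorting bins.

T3 and T5

Pairwise distances:
T3–T5: 12
T1–T3: 18
T1–T2: 19
T2–T3: 22
T4–T5: 23
T1–T5: 25
T2–T5: 28
T3–T4: 29
T5–T6: 34
T2–T6: 36
T3–T6: 42
T1–T4: 47
T2–T4: 51
T1–T6: 55
T4–T6: 57
Closest pair: T3–T5 at 12.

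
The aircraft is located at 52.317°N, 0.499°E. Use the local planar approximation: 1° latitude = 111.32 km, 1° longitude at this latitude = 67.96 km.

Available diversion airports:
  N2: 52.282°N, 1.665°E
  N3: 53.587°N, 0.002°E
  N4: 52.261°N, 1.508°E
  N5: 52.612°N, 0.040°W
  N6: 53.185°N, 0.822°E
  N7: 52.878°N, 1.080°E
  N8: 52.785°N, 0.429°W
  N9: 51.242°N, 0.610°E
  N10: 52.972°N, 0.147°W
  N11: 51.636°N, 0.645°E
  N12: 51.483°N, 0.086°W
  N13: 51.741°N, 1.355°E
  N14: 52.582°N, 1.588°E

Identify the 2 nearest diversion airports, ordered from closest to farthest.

N5, N4

Distances from 52.317°N, 0.499°E:
N2: 79.337 km
N3: 145.355 km
N4: 68.854 km
N5: 49.196 km
N6: 99.088 km
N7: 73.886 km
N8: 81.802 km
N9: 119.907 km
N10: 85.111 km
N11: 76.455 km
N12: 100.995 km
N13: 86.577 km
N14: 79.671 km
Sorted: N5 (49.196 km) < N4 (68.854 km) < N7 (73.886 km) < N11 (76.455 km) < …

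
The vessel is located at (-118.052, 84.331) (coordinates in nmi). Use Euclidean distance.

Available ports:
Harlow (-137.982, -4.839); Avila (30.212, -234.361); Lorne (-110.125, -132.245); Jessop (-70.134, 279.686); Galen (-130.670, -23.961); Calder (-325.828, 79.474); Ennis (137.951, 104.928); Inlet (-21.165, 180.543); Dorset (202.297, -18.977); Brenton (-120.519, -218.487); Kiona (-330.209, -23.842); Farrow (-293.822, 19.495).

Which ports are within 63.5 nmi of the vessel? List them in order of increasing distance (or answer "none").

none

Distances from (-118.052, 84.331):
Harlow: √((-19.930)² + (-89.170)²) = √(397.20490 + 7951.28890) = 91.370 nmi
Avila: √((148.264)² + (-318.692)²) = √(21982.21370 + 101564.59086) = 351.492 nmi
Lorne: √((7.927)² + (-216.576)²) = √(62.83733 + 46905.16378) = 216.721 nmi
Jessop: √((47.918)² + (195.355)²) = √(2296.13472 + 38163.57602) = 201.146 nmi
Galen: √((-12.618)² + (-108.292)²) = √(159.21392 + 11727.15726) = 109.025 nmi
Calder: √((-207.776)² + (-4.857)²) = √(43170.86618 + 23.59045) = 207.833 nmi
Ennis: √((256.003)² + (20.597)²) = √(65537.53601 + 424.23641) = 256.830 nmi
Inlet: √((96.887)² + (96.212)²) = √(9387.09077 + 9256.74894) = 136.542 nmi
Dorset: √((320.349)² + (-103.308)²) = √(102623.48180 + 10672.54286) = 336.595 nmi
Brenton: √((-2.467)² + (-302.818)²) = √(6.08609 + 91698.74112) = 302.828 nmi
Kiona: √((-212.157)² + (-108.173)²) = √(45010.59265 + 11701.39793) = 238.143 nmi
Farrow: √((-175.770)² + (-64.836)²) = √(30895.09290 + 4203.70690) = 187.347 nmi
Threshold 63.5 nmi: none within range.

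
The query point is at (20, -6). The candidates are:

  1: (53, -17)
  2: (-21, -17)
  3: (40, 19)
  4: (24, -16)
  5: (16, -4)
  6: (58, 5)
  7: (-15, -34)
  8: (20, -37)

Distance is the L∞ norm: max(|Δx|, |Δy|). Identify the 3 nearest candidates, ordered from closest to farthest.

Distances from (20, -6):
1: 33
2: 41
3: 25
4: 10
5: 4
6: 38
7: 35
8: 31
Sorted: 5 (4) < 4 (10) < 3 (25) < 8 (31) < 1 (33) < …

5, 4, 3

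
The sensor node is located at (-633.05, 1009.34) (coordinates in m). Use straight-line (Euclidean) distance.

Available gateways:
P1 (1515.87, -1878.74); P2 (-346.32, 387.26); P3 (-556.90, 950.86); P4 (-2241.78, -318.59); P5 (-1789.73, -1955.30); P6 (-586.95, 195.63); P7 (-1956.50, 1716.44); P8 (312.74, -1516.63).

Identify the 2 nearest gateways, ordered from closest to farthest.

P3, P2

Distances from (-633.05, 1009.34):
P1: 3599.84 m
P2: 684.98 m
P3: 96.01 m
P4: 2086.00 m
P5: 3182.29 m
P6: 815.01 m
P7: 1500.50 m
P8: 2697.23 m
Sorted: P3 (96.01 m) < P2 (684.98 m) < P6 (815.01 m) < P7 (1500.50 m) < …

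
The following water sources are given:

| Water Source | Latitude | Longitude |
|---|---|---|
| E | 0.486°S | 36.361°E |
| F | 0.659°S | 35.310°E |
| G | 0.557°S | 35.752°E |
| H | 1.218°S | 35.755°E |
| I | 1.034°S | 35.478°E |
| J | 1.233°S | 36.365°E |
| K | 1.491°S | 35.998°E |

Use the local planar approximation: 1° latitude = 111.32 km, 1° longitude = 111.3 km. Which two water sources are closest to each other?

H and I

Pairwise distances:
E–F: √((-0.173·111.32)² + (-1.051·111.3)²) = √(370.88443 + 13683.45476) = 118.551 km
E–G: √((-0.071·111.32)² + (-0.609·111.3)²) = √(62.46879 + 4594.35885) = 68.241 km
E–H: √((-0.732·111.32)² + (-0.606·111.3)²) = √(6640.00731 + 4549.20572) = 105.779 km
E–I: √((-0.548·111.32)² + (-0.883·111.3)²) = √(3721.40993 + 9658.54563) = 115.672 km
E–J: √((-0.747·111.32)² + (0.004·111.3)²) = √(6914.92699 + 0.19820) = 83.157 km
E–K: √((-1.005·111.32)² + (-0.363·111.3)²) = √(12516.37363 + 1632.31352) = 118.948 km
F–G: √((0.102·111.32)² + (0.442·111.3)²) = √(128.92785 + 2420.10867) = 50.488 km
F–H: √((-0.559·111.32)² + (0.445·111.3)²) = √(3872.30905 + 2453.07231) = 79.532 km
F–I: √((-0.375·111.32)² + (0.168·111.3)²) = √(1742.64502 + 349.63016) = 45.741 km
F–J: √((-0.574·111.32)² + (1.055·111.3)²) = √(4082.91351 + 13787.80866) = 133.681 km
F–K: √((-0.832·111.32)² + (0.688·111.3)²) = √(8578.13838 + 5863.63874) = 120.174 km
G–H: √((-0.661·111.32)² + (0.003·111.3)²) = √(5414.38725 + 0.11149) = 73.583 km
G–I: √((-0.477·111.32)² + (-0.274·111.3)²) = √(2819.57177 + 930.01821) = 61.234 km
G–J: √((-0.676·111.32)² + (0.613·111.3)²) = √(5662.91167 + 4654.90988) = 101.577 km
G–K: √((-0.934·111.32)² + (0.246·111.3)²) = √(10810.35978 + 749.65345) = 107.518 km
H–I: √((0.184·111.32)² + (-0.277·111.3)²) = √(419.54837 + 950.49507) = 37.014 km
H–J: √((-0.015·111.32)² + (0.610·111.3)²) = √(2.78823 + 4609.45945) = 67.914 km
H–K: √((-0.273·111.32)² + (0.243·111.3)²) = √(923.57398 + 731.48071) = 40.682 km
I–J: √((-0.199·111.32)² + (0.887·111.3)²) = √(490.74123 + 9746.25047) = 101.178 km
I–K: √((-0.457·111.32)² + (0.520·111.3)²) = √(2588.08655 + 3349.63138) = 77.057 km
J–K: √((-0.258·111.32)² + (-0.367·111.3)²) = √(824.87057 + 1668.48558) = 49.934 km
Closest pair: H–I at 37.014 km.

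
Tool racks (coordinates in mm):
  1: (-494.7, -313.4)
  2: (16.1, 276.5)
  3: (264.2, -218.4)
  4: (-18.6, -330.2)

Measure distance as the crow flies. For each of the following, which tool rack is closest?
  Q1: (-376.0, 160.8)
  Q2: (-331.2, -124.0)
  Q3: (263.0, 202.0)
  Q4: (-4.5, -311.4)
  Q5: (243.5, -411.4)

Q1→2; Q2→1; Q3→2; Q4→4; Q5→3

Q1 at (-376.0, 160.8):
  1: √((-118.7)² + (-474.2)²) = √(14089.690 + 224865.640) = 488.8 mm
  2: √((392.1)² + (115.7)²) = √(153742.410 + 13386.490) = 408.8 mm
  3: √((640.2)² + (-379.2)²) = √(409856.040 + 143792.640) = 744.1 mm
  4: √((357.4)² + (-491.0)²) = √(127734.760 + 241081.000) = 607.3 mm
  → nearest: 2 (408.8 mm)
Q2 at (-331.2, -124.0):
  1: √((-163.5)² + (-189.4)²) = √(26732.250 + 35872.360) = 250.2 mm
  2: √((347.3)² + (400.5)²) = √(120617.290 + 160400.250) = 530.1 mm
  3: √((595.4)² + (-94.4)²) = √(354501.160 + 8911.360) = 602.8 mm
  4: √((312.6)² + (-206.2)²) = √(97718.760 + 42518.440) = 374.5 mm
  → nearest: 1 (250.2 mm)
Q3 at (263.0, 202.0):
  1: √((-757.7)² + (-515.4)²) = √(574109.290 + 265637.160) = 916.4 mm
  2: √((-246.9)² + (74.5)²) = √(60959.610 + 5550.250) = 257.9 mm
  3: √((1.2)² + (-420.4)²) = √(1.440 + 176736.160) = 420.4 mm
  4: √((-281.6)² + (-532.2)²) = √(79298.560 + 283236.840) = 602.1 mm
  → nearest: 2 (257.9 mm)
Q4 at (-4.5, -311.4):
  1: √((-490.2)² + (-2.0)²) = √(240296.040 + 4.000) = 490.2 mm
  2: √((20.6)² + (587.9)²) = √(424.360 + 345626.410) = 588.3 mm
  3: √((268.7)² + (93.0)²) = √(72199.690 + 8649.000) = 284.3 mm
  4: √((-14.1)² + (-18.8)²) = √(198.810 + 353.440) = 23.5 mm
  → nearest: 4 (23.5 mm)
Q5 at (243.5, -411.4):
  1: √((-738.2)² + (98.0)²) = √(544939.240 + 9604.000) = 744.7 mm
  2: √((-227.4)² + (687.9)²) = √(51710.760 + 473206.410) = 724.5 mm
  3: √((20.7)² + (193.0)²) = √(428.490 + 37249.000) = 194.1 mm
  4: √((-262.1)² + (81.2)²) = √(68696.410 + 6593.440) = 274.4 mm
  → nearest: 3 (194.1 mm)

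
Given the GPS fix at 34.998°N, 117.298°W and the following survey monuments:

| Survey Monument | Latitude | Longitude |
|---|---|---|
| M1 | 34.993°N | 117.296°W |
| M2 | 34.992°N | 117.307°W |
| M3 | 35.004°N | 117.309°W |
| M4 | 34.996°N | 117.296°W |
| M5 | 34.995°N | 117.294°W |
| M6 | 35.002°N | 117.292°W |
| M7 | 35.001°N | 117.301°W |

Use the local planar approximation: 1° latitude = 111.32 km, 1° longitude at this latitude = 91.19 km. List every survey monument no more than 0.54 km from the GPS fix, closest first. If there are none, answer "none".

Distances from 34.998°N, 117.298°W:
M1: √((-0.005·111.32)² + (0.002·91.19)²) = √(0.30980 + 0.03326) = 0.586 km
M2: √((-0.006·111.32)² + (-0.009·91.19)²) = √(0.44612 + 0.67356) = 1.058 km
M3: √((0.006·111.32)² + (-0.011·91.19)²) = √(0.44612 + 1.00619) = 1.205 km
M4: √((-0.002·111.32)² + (0.002·91.19)²) = √(0.04957 + 0.03326) = 0.288 km
M5: √((-0.003·111.32)² + (0.004·91.19)²) = √(0.11153 + 0.13305) = 0.495 km
M6: √((0.004·111.32)² + (0.006·91.19)²) = √(0.19827 + 0.29936) = 0.705 km
M7: √((0.003·111.32)² + (-0.003·91.19)²) = √(0.11153 + 0.07484) = 0.432 km
Threshold 0.54 km: M4 (0.288 km), M7 (0.432 km), M5 (0.495 km) are within range.

M4, M7, M5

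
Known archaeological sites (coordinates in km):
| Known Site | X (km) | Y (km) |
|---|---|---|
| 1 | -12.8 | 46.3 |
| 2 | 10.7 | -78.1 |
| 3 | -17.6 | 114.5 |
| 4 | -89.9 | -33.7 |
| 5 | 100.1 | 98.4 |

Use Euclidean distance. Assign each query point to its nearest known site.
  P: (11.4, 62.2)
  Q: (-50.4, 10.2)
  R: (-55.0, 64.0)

P at (11.4, 62.2):
  1: 29.0 km
  2: 140.3 km
  3: 59.8 km
  4: 139.5 km
  5: 95.8 km
  → nearest: 1 (29.0 km)
Q at (-50.4, 10.2):
  1: 52.1 km
  2: 107.4 km
  3: 109.3 km
  4: 59.1 km
  5: 174.4 km
  → nearest: 1 (52.1 km)
R at (-55.0, 64.0):
  1: 45.8 km
  2: 156.6 km
  3: 62.8 km
  4: 103.7 km
  5: 158.9 km
  → nearest: 1 (45.8 km)

P→1; Q→1; R→1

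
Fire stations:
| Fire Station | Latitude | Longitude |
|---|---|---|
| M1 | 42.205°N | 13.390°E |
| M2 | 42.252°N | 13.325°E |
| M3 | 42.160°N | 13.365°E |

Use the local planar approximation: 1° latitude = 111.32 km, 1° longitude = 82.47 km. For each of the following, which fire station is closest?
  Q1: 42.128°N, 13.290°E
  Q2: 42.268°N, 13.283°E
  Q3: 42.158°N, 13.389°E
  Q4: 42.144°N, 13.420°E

Q1→M3; Q2→M2; Q3→M3; Q4→M3

Q1 at 42.128°N, 13.290°E:
  M1: 11.895 km
  M2: 14.102 km
  M3: 7.138 km
  → nearest: M3 (7.138 km)
Q2 at 42.268°N, 13.283°E:
  M1: 11.272 km
  M2: 3.895 km
  M3: 13.794 km
  → nearest: M2 (3.895 km)
Q3 at 42.158°N, 13.389°E:
  M1: 5.233 km
  M2: 11.720 km
  M3: 1.992 km
  → nearest: M3 (1.992 km)
Q4 at 42.144°N, 13.420°E:
  M1: 7.227 km
  M2: 14.350 km
  M3: 4.873 km
  → nearest: M3 (4.873 km)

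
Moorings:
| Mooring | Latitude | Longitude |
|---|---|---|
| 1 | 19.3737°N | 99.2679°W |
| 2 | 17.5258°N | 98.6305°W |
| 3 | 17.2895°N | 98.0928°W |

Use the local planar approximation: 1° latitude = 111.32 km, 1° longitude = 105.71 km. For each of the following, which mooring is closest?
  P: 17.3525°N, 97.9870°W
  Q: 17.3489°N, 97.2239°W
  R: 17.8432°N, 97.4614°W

P→3; Q→3; R→3

P at 17.3525°N, 97.9870°W:
  1: √((2.0212·111.32)² + (-1.2809·105.71)²) = √(50624.992800 + 18334.226697) = 262.6009 km
  2: √((0.1733·111.32)² + (-0.6435·105.71)²) = √(372.171850 + 4627.316955) = 70.7071 km
  3: √((-0.0630·111.32)² + (-0.1058·105.71)²) = √(49.184413 + 125.084495) = 13.2011 km
  → nearest: 3 (13.2011 km)
Q at 17.3489°N, 97.2239°W:
  1: √((2.0248·111.32)² + (-2.0440·105.71)²) = √(50805.491789 + 46686.780755) = 312.2375 km
  2: √((0.1769·111.32)² + (-1.4066·105.71)²) = √(387.794871 + 22109.217486) = 149.9900 km
  3: √((-0.0594·111.32)² + (-0.8689·105.71)²) = √(43.723940 + 8436.683172) = 92.0891 km
  → nearest: 3 (92.0891 km)
R at 17.8432°N, 97.4614°W:
  1: √((1.5305·111.32)² + (-1.8065·105.71)²) = √(29027.729220 + 36467.675147) = 255.9207 km
  2: √((-0.3174·111.32)² + (-1.1691·105.71)²) = √(1248.418628 + 15273.390888) = 128.5372 km
  3: √((-0.5537·111.32)² + (-0.6314·105.71)²) = √(3799.228744 + 4454.934271) = 90.8524 km
  → nearest: 3 (90.8524 km)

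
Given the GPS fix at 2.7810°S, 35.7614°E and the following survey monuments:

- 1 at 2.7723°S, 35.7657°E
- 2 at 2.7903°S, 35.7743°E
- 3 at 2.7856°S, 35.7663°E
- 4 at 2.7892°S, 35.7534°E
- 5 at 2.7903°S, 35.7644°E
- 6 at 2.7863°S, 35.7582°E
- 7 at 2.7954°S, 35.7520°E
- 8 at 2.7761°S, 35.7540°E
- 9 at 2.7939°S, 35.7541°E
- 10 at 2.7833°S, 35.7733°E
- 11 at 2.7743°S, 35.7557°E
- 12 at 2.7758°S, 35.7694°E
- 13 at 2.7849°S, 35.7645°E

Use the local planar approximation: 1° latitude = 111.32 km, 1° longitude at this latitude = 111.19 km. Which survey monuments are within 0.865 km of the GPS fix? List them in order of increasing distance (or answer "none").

Distances from 2.7810°S, 35.7614°E:
1: √((0.0087·111.32)² + (0.0043·111.19)²) = √(0.937961 + 0.228596) = 1.0801 km
2: √((-0.0093·111.32)² + (0.0129·111.19)²) = √(1.071796 + 2.057363) = 1.7689 km
3: √((-0.0046·111.32)² + (0.0049·111.19)²) = √(0.262218 + 0.296841) = 0.7477 km
4: √((-0.0082·111.32)² + (-0.0080·111.19)²) = √(0.833248 + 0.791246) = 1.2746 km
5: √((-0.0093·111.32)² + (0.0030·111.19)²) = √(1.071796 + 0.111269) = 1.0877 km
6: √((-0.0053·111.32)² + (-0.0032·111.19)²) = √(0.348095 + 0.126599) = 0.6890 km
7: √((-0.0144·111.32)² + (-0.0094·111.19)²) = √(2.569635 + 1.092414) = 1.9136 km
8: √((0.0049·111.32)² + (-0.0074·111.19)²) = √(0.297535 + 0.677010) = 0.9872 km
9: √((-0.0129·111.32)² + (-0.0073·111.19)²) = √(2.062176 + 0.658836) = 1.6495 km
10: √((-0.0023·111.32)² + (0.0119·111.19)²) = √(0.065554 + 1.750755) = 1.3477 km
11: √((0.0067·111.32)² + (-0.0057·111.19)²) = √(0.556283 + 0.401681) = 0.9788 km
12: √((0.0052·111.32)² + (0.0080·111.19)²) = √(0.335084 + 0.791246) = 1.0613 km
13: √((-0.0039·111.32)² + (0.0031·111.19)²) = √(0.188484 + 0.118811) = 0.5543 km
Threshold 0.865 km: 13 (0.5543 km), 6 (0.6890 km), 3 (0.7477 km) are within range.

13, 6, 3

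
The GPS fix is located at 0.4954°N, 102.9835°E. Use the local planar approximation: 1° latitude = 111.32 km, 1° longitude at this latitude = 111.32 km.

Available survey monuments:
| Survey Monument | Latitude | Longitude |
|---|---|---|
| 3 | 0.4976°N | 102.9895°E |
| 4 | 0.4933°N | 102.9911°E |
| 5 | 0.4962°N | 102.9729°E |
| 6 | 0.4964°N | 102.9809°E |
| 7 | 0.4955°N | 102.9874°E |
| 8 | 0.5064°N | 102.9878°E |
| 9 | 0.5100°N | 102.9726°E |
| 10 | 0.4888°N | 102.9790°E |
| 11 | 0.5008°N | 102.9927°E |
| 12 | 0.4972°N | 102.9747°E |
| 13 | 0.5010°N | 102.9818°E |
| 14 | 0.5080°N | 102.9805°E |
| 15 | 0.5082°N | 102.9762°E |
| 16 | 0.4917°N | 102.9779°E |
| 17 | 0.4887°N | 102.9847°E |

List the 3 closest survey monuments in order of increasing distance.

6, 7, 13

Distances from 0.4954°N, 102.9835°E:
3: 0.7114 km
4: 0.8777 km
5: 1.1833 km
6: 0.3101 km
7: 0.4343 km
8: 1.3148 km
9: 2.0283 km
10: 0.8892 km
11: 1.1875 km
12: 0.9999 km
13: 0.6515 km
14: 1.4418 km
15: 1.6403 km
16: 0.7472 km
17: 0.7577 km
Sorted: 6 (0.3101 km) < 7 (0.4343 km) < 13 (0.6515 km) < 3 (0.7114 km) < 16 (0.7472 km) < …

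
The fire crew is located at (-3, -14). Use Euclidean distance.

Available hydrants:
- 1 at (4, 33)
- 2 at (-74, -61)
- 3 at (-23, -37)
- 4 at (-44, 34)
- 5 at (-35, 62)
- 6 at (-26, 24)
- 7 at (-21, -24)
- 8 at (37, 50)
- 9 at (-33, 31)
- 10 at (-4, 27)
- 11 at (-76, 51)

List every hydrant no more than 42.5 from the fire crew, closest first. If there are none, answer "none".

7, 3, 10

Distances from (-3, -14):
1: 47.5
2: 85.1
3: 30.5
4: 63.1
5: 82.5
6: 44.4
7: 20.6
8: 75.5
9: 54.1
10: 41.0
11: 97.7
Threshold 42.5: 7 (20.6), 3 (30.5), 10 (41.0) are within range.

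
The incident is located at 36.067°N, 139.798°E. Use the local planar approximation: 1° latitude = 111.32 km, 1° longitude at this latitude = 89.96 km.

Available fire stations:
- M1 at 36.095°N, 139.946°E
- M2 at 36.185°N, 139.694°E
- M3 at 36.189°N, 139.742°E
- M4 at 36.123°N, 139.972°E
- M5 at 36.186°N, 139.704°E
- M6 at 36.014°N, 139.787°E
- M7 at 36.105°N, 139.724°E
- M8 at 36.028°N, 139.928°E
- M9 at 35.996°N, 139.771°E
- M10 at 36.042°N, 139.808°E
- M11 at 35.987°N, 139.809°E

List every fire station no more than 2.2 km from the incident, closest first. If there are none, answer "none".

Distances from 36.067°N, 139.798°E:
M1: √((0.028·111.32)² + (0.148·89.96)²) = √(9.71544 + 177.26473) = 13.674 km
M2: √((0.118·111.32)² + (-0.104·89.96)²) = √(172.54819 + 87.53174) = 16.127 km
M3: √((0.122·111.32)² + (-0.056·89.96)²) = √(184.44465 + 25.37903) = 14.485 km
M4: √((0.056·111.32)² + (0.174·89.96)²) = √(38.86176 + 245.01766) = 16.849 km
M5: √((0.119·111.32)² + (-0.094·89.96)²) = √(175.48513 + 71.50799) = 15.716 km
M6: √((-0.053·111.32)² + (-0.011·89.96)²) = √(34.80953 + 0.97923) = 5.982 km
M7: √((0.038·111.32)² + (-0.074·89.96)²) = √(17.89425 + 44.31618) = 7.887 km
M8: √((-0.039·111.32)² + (0.130·89.96)²) = √(18.84845 + 136.76835) = 12.475 km
M9: √((-0.071·111.32)² + (-0.027·89.96)²) = √(62.46879 + 5.89965) = 8.269 km
M10: √((-0.025·111.32)² + (0.010·89.96)²) = √(7.74509 + 0.80928) = 2.925 km
M11: √((-0.080·111.32)² + (0.011·89.96)²) = √(79.30971 + 0.97923) = 8.960 km
Threshold 2.2 km: none within range.

none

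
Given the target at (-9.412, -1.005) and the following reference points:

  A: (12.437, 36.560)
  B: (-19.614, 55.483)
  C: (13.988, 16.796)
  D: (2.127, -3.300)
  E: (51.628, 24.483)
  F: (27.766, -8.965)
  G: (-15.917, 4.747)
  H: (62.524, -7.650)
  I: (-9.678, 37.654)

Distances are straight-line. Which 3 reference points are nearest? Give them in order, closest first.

G, D, C

Distances from (-9.412, -1.005):
A: 43.457
B: 57.402
C: 29.401
D: 11.765
E: 66.148
F: 38.021
G: 8.683
H: 72.242
I: 38.660
Sorted: G (8.683) < D (11.765) < C (29.401) < F (38.021) < I (38.660) < …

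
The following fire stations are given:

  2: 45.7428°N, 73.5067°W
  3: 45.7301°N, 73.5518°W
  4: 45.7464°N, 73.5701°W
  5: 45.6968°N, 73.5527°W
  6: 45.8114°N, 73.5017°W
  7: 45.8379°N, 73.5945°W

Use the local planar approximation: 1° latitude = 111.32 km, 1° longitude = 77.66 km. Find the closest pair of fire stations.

Pairwise distances:
2–3: 3.7770 km
2–4: 4.9399 km
2–5: 6.2437 km
2–6: 7.6464 km
2–7: 12.5923 km
3–4: 2.3048 km
3–5: 3.7076 km
3–6: 9.8512 km
3–7: 12.4500 km
4–5: 5.6844 km
4–6: 8.9763 km
4–7: 10.3605 km
5–6: 13.3579 km
5–7: 16.0392 km
6–7: 7.7872 km
Closest pair: 3–4 at 2.3048 km.

3 and 4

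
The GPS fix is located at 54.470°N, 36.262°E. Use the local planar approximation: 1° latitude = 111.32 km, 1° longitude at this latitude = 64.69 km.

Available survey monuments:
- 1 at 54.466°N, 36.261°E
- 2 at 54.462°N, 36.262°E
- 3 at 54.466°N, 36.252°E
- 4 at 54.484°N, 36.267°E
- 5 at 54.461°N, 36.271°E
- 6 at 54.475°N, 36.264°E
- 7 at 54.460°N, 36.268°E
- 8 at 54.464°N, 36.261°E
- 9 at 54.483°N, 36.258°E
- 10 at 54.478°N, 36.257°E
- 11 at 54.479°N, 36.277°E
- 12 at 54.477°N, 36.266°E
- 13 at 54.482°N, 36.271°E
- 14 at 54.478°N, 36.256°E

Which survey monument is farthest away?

Distances from 54.470°N, 36.262°E:
1: √((-0.004·111.32)² + (-0.001·64.69)²) = √(0.19827 + 0.00418) = 0.450 km
2: √((-0.008·111.32)² + (0.000·64.69)²) = √(0.79310 + 0.00000) = 0.891 km
3: √((-0.004·111.32)² + (-0.010·64.69)²) = √(0.19827 + 0.41848) = 0.785 km
4: √((0.014·111.32)² + (0.005·64.69)²) = √(2.42886 + 0.10462) = 1.592 km
5: √((-0.009·111.32)² + (0.009·64.69)²) = √(1.00376 + 0.33897) = 1.159 km
6: √((0.005·111.32)² + (0.002·64.69)²) = √(0.30980 + 0.01674) = 0.571 km
7: √((-0.010·111.32)² + (0.006·64.69)²) = √(1.23921 + 0.15065) = 1.179 km
8: √((-0.006·111.32)² + (-0.001·64.69)²) = √(0.44612 + 0.00418) = 0.671 km
9: √((0.013·111.32)² + (-0.004·64.69)²) = √(2.09427 + 0.06696) = 1.470 km
10: √((0.008·111.32)² + (-0.005·64.69)²) = √(0.79310 + 0.10462) = 0.947 km
11: √((0.009·111.32)² + (0.015·64.69)²) = √(1.00376 + 0.94158) = 1.395 km
12: √((0.007·111.32)² + (0.004·64.69)²) = √(0.60721 + 0.06696) = 0.821 km
13: √((0.012·111.32)² + (0.009·64.69)²) = √(1.78447 + 0.33897) = 1.457 km
14: √((0.008·111.32)² + (-0.006·64.69)²) = √(0.79310 + 0.15065) = 0.971 km
Maximum: 4 at 1.592 km.

4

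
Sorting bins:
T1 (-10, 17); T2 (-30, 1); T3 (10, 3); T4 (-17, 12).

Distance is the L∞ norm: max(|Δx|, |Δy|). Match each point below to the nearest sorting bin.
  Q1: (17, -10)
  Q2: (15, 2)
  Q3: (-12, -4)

Q1 at (17, -10):
  T1: 27
  T2: 47
  T3: 13
  T4: 34
  → nearest: T3 (13)
Q2 at (15, 2):
  T1: 25
  T2: 45
  T3: 5
  T4: 32
  → nearest: T3 (5)
Q3 at (-12, -4):
  T1: 21
  T2: 18
  T3: 22
  T4: 16
  → nearest: T4 (16)

Q1→T3; Q2→T3; Q3→T4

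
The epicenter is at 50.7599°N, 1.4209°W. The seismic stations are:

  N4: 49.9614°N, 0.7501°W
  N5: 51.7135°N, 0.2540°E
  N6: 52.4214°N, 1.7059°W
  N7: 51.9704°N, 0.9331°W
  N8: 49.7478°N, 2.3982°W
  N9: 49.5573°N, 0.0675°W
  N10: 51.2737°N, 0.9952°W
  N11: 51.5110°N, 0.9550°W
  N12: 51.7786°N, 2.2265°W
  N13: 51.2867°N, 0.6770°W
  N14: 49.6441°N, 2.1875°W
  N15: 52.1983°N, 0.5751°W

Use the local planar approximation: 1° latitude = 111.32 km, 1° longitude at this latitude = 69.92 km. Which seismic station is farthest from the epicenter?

Distances from 50.7599°N, 1.4209°W:
N4: √((-0.7985·111.32)² + (0.6708·69.92)²) = √(7901.257877 + 2199.829122) = 100.5042 km
N5: √((0.9536·111.32)² + (1.6749·69.92)²) = √(11268.831372 + 13714.519755) = 158.0612 km
N6: √((1.6615·111.32)² + (-0.2850·69.92)²) = √(34209.528349 + 397.093300) = 186.0286 km
N7: √((1.2105·111.32)² + (0.4878·69.92)²) = √(18158.333278 + 1163.285812) = 139.0022 km
N8: √((-1.0121·111.32)² + (-0.9773·69.92)²) = √(12693.846580 + 4669.373742) = 131.7696 km
N9: √((-1.2026·111.32)² + (1.3534·69.92)²) = √(17922.095795 + 8954.785421) = 163.9417 km
N10: √((0.5138·111.32)² + (0.4257·69.92)²) = √(3271.407125 + 885.951891) = 64.4776 km
N11: √((0.7511·111.32)² + (0.4659·69.92)²) = √(6991.042129 + 1061.178055) = 89.7342 km
N12: √((1.0187·111.32)² + (-0.8056·69.92)²) = √(12859.941934 + 3172.793114) = 126.6204 km
N13: √((0.5268·111.32)² + (0.7439·69.92)²) = √(3439.045549 + 2705.402934) = 78.3865 km
N14: √((-1.1158·111.32)² + (-0.7666·69.92)²) = √(15428.336748 + 2873.032039) = 135.2826 km
N15: √((1.4384·111.32)² + (0.8458·69.92)²) = √(25639.275212 + 3497.342785) = 170.6945 km
Maximum: N6 at 186.0286 km.

N6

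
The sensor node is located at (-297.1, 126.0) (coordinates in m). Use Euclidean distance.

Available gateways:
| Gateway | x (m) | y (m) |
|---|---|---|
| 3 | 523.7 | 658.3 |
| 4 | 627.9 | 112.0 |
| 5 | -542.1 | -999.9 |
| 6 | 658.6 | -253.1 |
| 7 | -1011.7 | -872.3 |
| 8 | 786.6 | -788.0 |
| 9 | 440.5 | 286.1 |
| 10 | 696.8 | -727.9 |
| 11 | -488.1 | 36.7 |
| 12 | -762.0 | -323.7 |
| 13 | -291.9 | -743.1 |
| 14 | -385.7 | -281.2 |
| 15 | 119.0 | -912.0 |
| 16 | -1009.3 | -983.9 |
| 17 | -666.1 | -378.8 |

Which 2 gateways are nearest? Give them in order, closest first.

11, 14

Distances from (-297.1, 126.0):
3: √((820.8)² + (532.3)²) = √(673712.640 + 283343.290) = 978.3 m
4: √((925.0)² + (-14.0)²) = √(855625.000 + 196.000) = 925.1 m
5: √((-245.0)² + (-1125.9)²) = √(60025.000 + 1267650.810) = 1152.2 m
6: √((955.7)² + (-379.1)²) = √(913362.490 + 143716.810) = 1028.1 m
7: √((-714.6)² + (-998.3)²) = √(510653.160 + 996602.890) = 1227.7 m
8: √((1083.7)² + (-914.0)²) = √(1174405.690 + 835396.000) = 1417.7 m
9: √((737.6)² + (160.1)²) = √(544053.760 + 25632.010) = 754.8 m
10: √((993.9)² + (-853.9)²) = √(987837.210 + 729145.210) = 1310.3 m
11: √((-191.0)² + (-89.3)²) = √(36481.000 + 7974.490) = 210.8 m
12: √((-464.9)² + (-449.7)²) = √(216132.010 + 202230.090) = 646.8 m
13: √((5.2)² + (-869.1)²) = √(27.040 + 755334.810) = 869.1 m
14: √((-88.6)² + (-407.2)²) = √(7849.960 + 165811.840) = 416.7 m
15: √((416.1)² + (-1038.0)²) = √(173139.210 + 1077444.000) = 1118.3 m
16: √((-712.2)² + (-1109.9)²) = √(507228.840 + 1231878.010) = 1318.8 m
17: √((-369.0)² + (-504.8)²) = √(136161.000 + 254823.040) = 625.3 m
Sorted: 11 (210.8 m) < 14 (416.7 m) < 17 (625.3 m) < 12 (646.8 m) < …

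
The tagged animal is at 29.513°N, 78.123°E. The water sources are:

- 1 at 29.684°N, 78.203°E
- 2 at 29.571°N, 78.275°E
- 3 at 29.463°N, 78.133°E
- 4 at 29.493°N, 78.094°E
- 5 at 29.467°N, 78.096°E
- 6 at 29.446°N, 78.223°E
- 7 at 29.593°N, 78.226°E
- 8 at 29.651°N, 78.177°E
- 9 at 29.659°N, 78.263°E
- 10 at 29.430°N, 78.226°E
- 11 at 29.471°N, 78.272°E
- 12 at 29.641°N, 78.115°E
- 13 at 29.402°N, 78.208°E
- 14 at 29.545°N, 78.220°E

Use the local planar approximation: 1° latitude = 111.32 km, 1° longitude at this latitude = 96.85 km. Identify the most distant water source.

Distances from 29.513°N, 78.123°E:
1: √((0.171·111.32)² + (0.080·96.85)²) = √(362.35864 + 60.03150) = 20.552 km
2: √((0.058·111.32)² + (0.152·96.85)²) = √(41.68717 + 216.71373) = 16.075 km
3: √((-0.050·111.32)² + (0.010·96.85)²) = √(30.98036 + 0.93799) = 5.650 km
4: √((-0.020·111.32)² + (-0.029·96.85)²) = √(4.95686 + 7.88851) = 3.584 km
5: √((-0.046·111.32)² + (-0.027·96.85)²) = √(26.22177 + 6.83796) = 5.750 km
6: √((-0.067·111.32)² + (0.100·96.85)²) = √(55.62833 + 93.79922) = 12.224 km
7: √((0.080·111.32)² + (0.103·96.85)²) = √(79.30971 + 99.51160) = 13.372 km
8: √((0.138·111.32)² + (0.054·96.85)²) = √(235.99596 + 27.35185) = 16.228 km
9: √((0.146·111.32)² + (0.140·96.85)²) = √(264.15091 + 183.84648) = 21.166 km
10: √((-0.083·111.32)² + (0.103·96.85)²) = √(85.36947 + 99.51160) = 13.597 km
11: √((-0.042·111.32)² + (0.149·96.85)²) = √(21.85974 + 208.24366) = 15.169 km
12: √((0.128·111.32)² + (-0.008·96.85)²) = √(203.03286 + 0.60032) = 14.270 km
13: √((-0.111·111.32)² + (0.085·96.85)²) = √(152.68359 + 67.76994) = 14.848 km
14: √((0.032·111.32)² + (0.097·96.85)²) = √(12.68955 + 88.25569) = 10.047 km
Maximum: 9 at 21.166 km.

9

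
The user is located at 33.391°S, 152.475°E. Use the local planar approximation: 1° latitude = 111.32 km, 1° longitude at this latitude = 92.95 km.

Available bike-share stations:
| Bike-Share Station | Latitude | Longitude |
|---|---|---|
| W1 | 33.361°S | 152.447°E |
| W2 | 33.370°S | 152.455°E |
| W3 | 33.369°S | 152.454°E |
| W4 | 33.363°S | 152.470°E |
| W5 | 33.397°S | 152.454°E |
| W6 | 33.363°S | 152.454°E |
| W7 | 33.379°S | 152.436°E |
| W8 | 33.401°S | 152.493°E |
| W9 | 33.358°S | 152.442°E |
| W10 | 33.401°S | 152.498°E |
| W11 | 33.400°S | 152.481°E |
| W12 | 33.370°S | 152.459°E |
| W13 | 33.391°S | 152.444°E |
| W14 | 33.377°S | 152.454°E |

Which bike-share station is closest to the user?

W11

Distances from 33.391°S, 152.475°E:
W1: 4.234 km
W2: 2.987 km
W3: 3.132 km
W4: 3.151 km
W5: 2.063 km
W6: 3.678 km
W7: 3.863 km
W8: 2.010 km
W9: 4.786 km
W10: 2.410 km
W11: 1.147 km
W12: 2.771 km
W13: 2.881 km
W14: 2.498 km
Minimum: W11 at 1.147 km.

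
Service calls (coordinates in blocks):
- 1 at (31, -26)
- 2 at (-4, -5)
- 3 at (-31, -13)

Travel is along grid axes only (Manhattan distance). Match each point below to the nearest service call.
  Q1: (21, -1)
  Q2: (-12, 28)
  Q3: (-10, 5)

Q1 at (21, -1):
  1: |10| + |-25| = 10 + 25 = 35 blocks
  2: |-25| + |-4| = 25 + 4 = 29 blocks
  3: |-52| + |-12| = 52 + 12 = 64 blocks
  → nearest: 2 (29 blocks)
Q2 at (-12, 28):
  1: |43| + |-54| = 43 + 54 = 97 blocks
  2: |8| + |-33| = 8 + 33 = 41 blocks
  3: |-19| + |-41| = 19 + 41 = 60 blocks
  → nearest: 2 (41 blocks)
Q3 at (-10, 5):
  1: |41| + |-31| = 41 + 31 = 72 blocks
  2: |6| + |-10| = 6 + 10 = 16 blocks
  3: |-21| + |-18| = 21 + 18 = 39 blocks
  → nearest: 2 (16 blocks)

Q1→2; Q2→2; Q3→2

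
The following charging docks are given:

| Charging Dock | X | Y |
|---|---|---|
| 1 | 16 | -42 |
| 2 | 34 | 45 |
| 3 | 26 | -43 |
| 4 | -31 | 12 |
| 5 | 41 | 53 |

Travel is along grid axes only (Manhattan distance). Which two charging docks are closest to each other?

Pairwise distances:
1–3: |10| + |-1| = 10 + 1 = 11
2–5: |7| + |8| = 7 + 8 = 15
2–3: |-8| + |-88| = 8 + 88 = 96
2–4: |-65| + |-33| = 65 + 33 = 98
1–4: |-47| + |54| = 47 + 54 = 101
1–2: |18| + |87| = 18 + 87 = 105
3–5: |15| + |96| = 15 + 96 = 111
3–4: |-57| + |55| = 57 + 55 = 112
4–5: |72| + |41| = 72 + 41 = 113
1–5: |25| + |95| = 25 + 95 = 120
Closest pair: 1–3 at 11.

1 and 3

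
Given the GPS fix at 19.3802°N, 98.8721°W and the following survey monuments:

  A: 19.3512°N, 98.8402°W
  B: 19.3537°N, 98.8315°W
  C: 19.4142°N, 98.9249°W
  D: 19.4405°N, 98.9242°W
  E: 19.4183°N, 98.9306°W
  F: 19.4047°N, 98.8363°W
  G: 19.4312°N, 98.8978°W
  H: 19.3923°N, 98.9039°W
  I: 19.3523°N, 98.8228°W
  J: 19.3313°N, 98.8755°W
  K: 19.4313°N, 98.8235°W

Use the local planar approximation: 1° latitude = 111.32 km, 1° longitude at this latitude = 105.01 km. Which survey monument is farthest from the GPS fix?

Distances from 19.3802°N, 98.8721°W:
A: √((-0.0290·111.32)² + (0.0319·105.01)²) = √(10.421792 + 11.221287) = 4.6522 km
B: √((-0.0265·111.32)² + (0.0406·105.01)²) = √(8.702382 + 18.176631) = 5.1845 km
C: √((0.0340·111.32)² + (-0.0528·105.01)²) = √(14.325317 + 30.741791) = 6.7132 km
D: √((0.0603·111.32)² + (-0.0521·105.01)²) = √(45.058945 + 29.932071) = 8.6597 km
E: √((0.0381·111.32)² + (-0.0585·105.01)²) = √(17.988558 + 37.737493) = 7.4650 km
F: √((0.0245·111.32)² + (0.0358·105.01)²) = √(7.438383 + 14.132773) = 4.6445 km
G: √((0.0510·111.32)² + (-0.0257·105.01)²) = √(32.231962 + 7.283289) = 6.2861 km
H: √((0.0121·111.32)² + (-0.0318·105.01)²) = √(1.814334 + 11.151045) = 3.6007 km
I: √((-0.0279·111.32)² + (0.0493·105.01)²) = √(9.646168 + 26.801257) = 6.0372 km
J: √((-0.0489·111.32)² + (-0.0034·105.01)²) = √(29.632215 + 0.127473) = 5.4552 km
K: √((0.0511·111.32)² + (0.0486·105.01)²) = √(32.358486 + 26.045569) = 7.6423 km
Maximum: D at 8.6597 km.

D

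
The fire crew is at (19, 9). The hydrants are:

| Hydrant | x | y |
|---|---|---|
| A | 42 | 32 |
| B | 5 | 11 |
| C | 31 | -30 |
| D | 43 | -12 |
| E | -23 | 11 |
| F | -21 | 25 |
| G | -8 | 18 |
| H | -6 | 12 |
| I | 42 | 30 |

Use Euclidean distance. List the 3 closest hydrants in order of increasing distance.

Distances from (19, 9):
A: 32.5
B: 14.1
C: 40.8
D: 31.9
E: 42.0
F: 43.1
G: 28.5
H: 25.2
I: 31.1
Sorted: B (14.1) < H (25.2) < G (28.5) < I (31.1) < D (31.9) < …

B, H, G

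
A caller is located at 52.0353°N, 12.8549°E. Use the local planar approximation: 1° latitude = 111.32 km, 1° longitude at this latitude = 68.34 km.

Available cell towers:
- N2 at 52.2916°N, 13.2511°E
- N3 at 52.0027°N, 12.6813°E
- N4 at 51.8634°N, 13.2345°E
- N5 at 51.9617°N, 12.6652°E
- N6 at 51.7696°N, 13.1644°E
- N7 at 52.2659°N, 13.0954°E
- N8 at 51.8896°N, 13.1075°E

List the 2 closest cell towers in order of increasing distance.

N3, N5

Distances from 52.0353°N, 12.8549°E:
N2: √((0.2563·111.32)² + (0.3962·68.34)²) = √(814.035993 + 733.126455) = 39.3340 km
N3: √((-0.0326·111.32)² + (-0.1736·68.34)²) = √(13.169873 + 140.750320) = 12.4065 km
N4: √((-0.1719·111.32)² + (0.3796·68.34)²) = √(366.182975 + 672.980308) = 32.2361 km
N5: √((-0.0736·111.32)² + (-0.1897·68.34)²) = √(67.127740 + 168.067837) = 15.3361 km
N6: √((-0.2657·111.32)² + (0.3095·68.34)²) = √(874.841757 + 447.374531) = 36.3623 km
N7: √((0.2306·111.32)² + (0.2405·68.34)²) = √(658.969025 + 270.134535) = 30.4812 km
N8: √((-0.1457·111.32)² + (0.2526·68.34)²) = √(263.066471 + 298.000259) = 23.6868 km
Sorted: N3 (12.4065 km) < N5 (15.3361 km) < N8 (23.6868 km) < N7 (30.4812 km) < …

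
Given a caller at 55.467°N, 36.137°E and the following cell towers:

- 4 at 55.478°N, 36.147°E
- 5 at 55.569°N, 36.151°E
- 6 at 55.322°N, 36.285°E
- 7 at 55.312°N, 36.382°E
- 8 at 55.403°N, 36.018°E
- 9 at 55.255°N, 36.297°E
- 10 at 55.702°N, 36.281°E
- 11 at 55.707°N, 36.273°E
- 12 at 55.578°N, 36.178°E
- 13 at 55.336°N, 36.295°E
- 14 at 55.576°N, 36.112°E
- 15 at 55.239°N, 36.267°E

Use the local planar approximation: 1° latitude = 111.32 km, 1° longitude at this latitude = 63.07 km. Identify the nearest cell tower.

4

Distances from 55.467°N, 36.137°E:
4: √((0.011·111.32)² + (0.010·63.07)²) = √(1.49945 + 0.39778) = 1.377 km
5: √((0.102·111.32)² + (0.014·63.07)²) = √(128.92785 + 0.77965) = 11.389 km
6: √((-0.145·111.32)² + (0.148·63.07)²) = √(260.54479 + 87.13028) = 18.646 km
7: √((-0.155·111.32)² + (0.245·63.07)²) = √(297.72122 + 238.76894) = 23.162 km
8: √((-0.064·111.32)² + (-0.119·63.07)²) = √(50.75822 + 56.32998) = 10.348 km
9: √((-0.212·111.32)² + (0.160·63.07)²) = √(556.95245 + 101.83232) = 25.667 km
10: √((0.235·111.32)² + (0.144·63.07)²) = √(684.35606 + 82.48418) = 27.692 km
11: √((0.240·111.32)² + (0.136·63.07)²) = √(713.78740 + 73.57385) = 28.060 km
12: √((0.111·111.32)² + (0.041·63.07)²) = √(152.68359 + 6.68672) = 12.624 km
13: √((-0.131·111.32)² + (0.158·63.07)²) = √(212.66156 + 99.30242) = 17.663 km
14: √((0.109·111.32)² + (-0.025·63.07)²) = √(147.23104 + 2.48614) = 12.236 km
15: √((-0.228·111.32)² + (0.130·63.07)²) = √(644.19313 + 67.22524) = 26.672 km
Minimum: 4 at 1.377 km.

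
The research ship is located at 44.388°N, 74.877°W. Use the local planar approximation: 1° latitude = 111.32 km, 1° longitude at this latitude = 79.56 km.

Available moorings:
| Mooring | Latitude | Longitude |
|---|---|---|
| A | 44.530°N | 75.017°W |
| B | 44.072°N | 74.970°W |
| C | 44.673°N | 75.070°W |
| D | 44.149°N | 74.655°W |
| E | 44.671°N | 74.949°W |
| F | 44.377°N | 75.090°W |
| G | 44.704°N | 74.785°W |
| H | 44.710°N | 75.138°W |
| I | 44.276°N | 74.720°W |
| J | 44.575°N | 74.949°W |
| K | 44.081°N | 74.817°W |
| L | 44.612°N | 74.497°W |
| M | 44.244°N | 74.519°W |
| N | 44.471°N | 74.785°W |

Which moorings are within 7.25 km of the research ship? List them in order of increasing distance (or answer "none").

Distances from 44.388°N, 74.877°W:
A: 19.338 km
B: 35.947 km
C: 35.247 km
D: 31.934 km
E: 32.020 km
F: 16.990 km
G: 35.931 km
H: 41.425 km
I: 17.649 km
J: 21.591 km
K: 34.507 km
L: 39.189 km
M: 32.684 km
N: 11.787 km
Threshold 7.25 km: none within range.

none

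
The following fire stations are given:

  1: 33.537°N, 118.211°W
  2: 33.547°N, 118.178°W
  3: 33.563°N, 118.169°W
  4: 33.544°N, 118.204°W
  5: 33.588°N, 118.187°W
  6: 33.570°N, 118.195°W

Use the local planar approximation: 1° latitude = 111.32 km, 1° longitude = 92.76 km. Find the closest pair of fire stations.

1 and 4

Pairwise distances:
1–2: 3.257 km
1–3: 4.853 km
1–4: 1.014 km
1–5: 6.098 km
1–6: 3.962 km
2–3: 1.967 km
2–4: 2.435 km
2–5: 4.640 km
2–6: 3.007 km
3–4: 3.875 km
3–5: 3.245 km
3–6: 2.535 km
4–5: 5.146 km
4–6: 3.012 km
5–6: 2.137 km
Closest pair: 1–4 at 1.014 km.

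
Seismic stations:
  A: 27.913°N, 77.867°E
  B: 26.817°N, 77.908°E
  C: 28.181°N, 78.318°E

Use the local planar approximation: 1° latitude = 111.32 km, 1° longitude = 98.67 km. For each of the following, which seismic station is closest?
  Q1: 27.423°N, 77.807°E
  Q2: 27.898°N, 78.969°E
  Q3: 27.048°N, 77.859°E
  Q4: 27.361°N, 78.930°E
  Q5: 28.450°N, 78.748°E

Q1 at 27.423°N, 77.807°E:
  A: 54.867 km
  B: 68.192 km
  C: 98.297 km
  → nearest: A (54.867 km)
Q2 at 27.898°N, 78.969°E:
  A: 108.747 km
  B: 159.502 km
  C: 71.544 km
  → nearest: C (71.544 km)
Q3 at 27.048°N, 77.859°E:
  A: 96.295 km
  B: 26.165 km
  C: 134.010 km
  → nearest: B (26.165 km)
Q4 at 27.361°N, 78.930°E:
  A: 121.561 km
  B: 117.627 km
  C: 109.448 km
  → nearest: C (109.448 km)
Q5 at 28.450°N, 78.748°E:
  A: 105.499 km
  B: 199.789 km
  C: 51.931 km
  → nearest: C (51.931 km)

Q1→A; Q2→C; Q3→B; Q4→C; Q5→C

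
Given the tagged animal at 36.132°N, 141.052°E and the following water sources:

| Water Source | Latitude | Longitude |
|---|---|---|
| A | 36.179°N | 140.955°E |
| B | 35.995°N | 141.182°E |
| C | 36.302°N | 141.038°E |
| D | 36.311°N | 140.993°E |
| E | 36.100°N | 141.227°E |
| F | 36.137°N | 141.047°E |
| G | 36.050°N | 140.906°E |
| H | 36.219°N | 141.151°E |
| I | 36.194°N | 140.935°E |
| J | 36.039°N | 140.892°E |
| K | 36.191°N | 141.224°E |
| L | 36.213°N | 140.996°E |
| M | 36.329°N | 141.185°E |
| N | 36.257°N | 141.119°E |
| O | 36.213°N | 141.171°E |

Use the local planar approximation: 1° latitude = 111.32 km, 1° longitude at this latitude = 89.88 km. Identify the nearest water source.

Distances from 36.132°N, 141.052°E:
A: √((0.047·111.32)² + (-0.097·89.88)²) = √(27.37424 + 76.00980) = 10.168 km
B: √((-0.137·111.32)² + (0.130·89.88)²) = √(232.58812 + 136.52520) = 19.212 km
C: √((0.170·111.32)² + (-0.014·89.88)²) = √(358.13292 + 1.58337) = 18.966 km
D: √((0.179·111.32)² + (-0.059·89.88)²) = √(397.05663 + 28.12096) = 20.620 km
E: √((-0.032·111.32)² + (0.175·89.88)²) = √(12.68955 + 247.40144) = 16.127 km
F: √((0.005·111.32)² + (-0.005·89.88)²) = √(0.30980 + 0.20196) = 0.715 km
G: √((-0.082·111.32)² + (-0.146·89.88)²) = √(83.32477 + 172.19948) = 15.985 km
H: √((0.087·111.32)² + (0.099·89.88)²) = √(93.79613 + 79.17654) = 13.152 km
I: √((0.062·111.32)² + (-0.117·89.88)²) = √(47.63540 + 110.58541) = 12.579 km
J: √((-0.093·111.32)² + (-0.160·89.88)²) = √(107.17964 + 206.80741) = 17.720 km
K: √((0.059·111.32)² + (0.172·89.88)²) = √(43.13705 + 238.99181) = 16.797 km
L: √((0.081·111.32)² + (-0.056·89.88)²) = √(81.30485 + 25.33391) = 10.327 km
M: √((0.197·111.32)² + (0.133·89.88)²) = √(480.92665 + 142.89907) = 24.977 km
N: √((0.125·111.32)² + (0.067·89.88)²) = √(193.62722 + 36.26400) = 15.162 km
O: √((0.081·111.32)² + (0.119·89.88)²) = √(81.30485 + 114.39843) = 13.989 km
Minimum: F at 0.715 km.

F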